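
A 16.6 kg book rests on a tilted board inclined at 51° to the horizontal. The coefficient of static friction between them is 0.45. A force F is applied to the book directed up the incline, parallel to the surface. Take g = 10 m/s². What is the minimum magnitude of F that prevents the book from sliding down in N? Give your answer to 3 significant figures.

The normal force is N = mg cos 51° = 104.467 N. With F at its minimum the book is on the verge of sliding down, so static friction is at its maximum μ_s N = 0.45 × 104.467 = 47.010 N and acts up the slope.
Equilibrium along the incline: F + μ_s N = mg sin 51°, so F = 129.006 − 47.010 = 81.996 N.

82.0 N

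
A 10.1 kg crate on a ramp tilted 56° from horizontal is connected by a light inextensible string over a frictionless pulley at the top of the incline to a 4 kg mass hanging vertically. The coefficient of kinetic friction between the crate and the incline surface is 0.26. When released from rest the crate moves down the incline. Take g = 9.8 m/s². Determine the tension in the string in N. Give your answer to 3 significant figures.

47.3 N

For the crate on the incline: the weight component along the slope is m₁g sin 56° = 10.1 × 9.8 × 0.8290 = 82.054 N and the normal force is N = m₁g cos 56° = 55.349 N.
Kinetic friction opposes the crate's motion down the incline: f = μN = 0.26 × 55.349 = 14.391 N acting up the slope.
Newton's second law for the crate (down-slope positive): 82.054 − 14.391 − T = 10.1 a. For the hanging mass (upward positive): T − 4 × 9.8 = 4 a.
Adding the two equations eliminates T: 28.463 = 14.1 a, so a = 2.0187 m/s².
Then from the hanging mass's equation, T = 4 × (9.8 + 2.0187) = 47.275 N.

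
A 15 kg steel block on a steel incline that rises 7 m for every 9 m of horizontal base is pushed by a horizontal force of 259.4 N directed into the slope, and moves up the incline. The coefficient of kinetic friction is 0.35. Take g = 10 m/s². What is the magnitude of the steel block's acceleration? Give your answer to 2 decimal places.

1.03 m/s²

The horizontal push has components F cos 37.87° = 259.4 × 0.7894 = 204.770 N up the incline and F sin 37.87° = 259.4 × 0.6139 = 159.246 N pressing into the surface.
The normal force is therefore N = mg cos 37.87° + F sin 37.87° = 118.410 + 159.246 = 277.656 N, and kinetic friction down the slope is μN = 0.35 × 277.656 = 97.180 N.
Along the incline: F cos 37.87° − mg sin 37.87° − μN = ma, so 204.770 − 92.085 − 97.180 = 15 a, giving a = 1.0337 m/s².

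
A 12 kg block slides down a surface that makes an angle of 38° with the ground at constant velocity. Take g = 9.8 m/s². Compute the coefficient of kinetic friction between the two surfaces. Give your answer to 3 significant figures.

0.781

At constant velocity the net force along the incline is zero: mg sin 38° = μ mg cos 38°.
So μ = tan 38° = 0.6157 / 0.7880 = 0.7813.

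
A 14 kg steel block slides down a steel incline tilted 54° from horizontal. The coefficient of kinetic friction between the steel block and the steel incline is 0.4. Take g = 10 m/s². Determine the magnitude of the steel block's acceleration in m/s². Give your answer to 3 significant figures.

5.74 m/s²

Resolving the weight along the incline: the component pulling the steel block down the slope is mg sin 54° = 14 × 10 × 0.8090 = 113.260 N, and the normal force is N = mg cos 54° = 14 × 10 × 0.5878 = 82.292 N.
Kinetic friction acts up the slope with magnitude f = μN = 0.4 × 82.292 = 32.917 N.
Net force along the incline is 113.260 − 32.917 = 80.343 N, so a = 80.343 / 14 = 5.7388 m/s².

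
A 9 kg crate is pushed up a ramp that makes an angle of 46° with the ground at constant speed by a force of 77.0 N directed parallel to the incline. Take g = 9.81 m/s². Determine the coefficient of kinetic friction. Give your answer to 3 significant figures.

0.220

At constant speed ΣF = 0 along the incline. The applied 77.0 N acts up the slope; the weight component mg sin 46° = 63.511 N and kinetic friction μN both act down the slope.
So 77.0 = 63.511 + μ × 61.331, giving μ = (77.0 − 63.511) / 61.331 = 0.2199.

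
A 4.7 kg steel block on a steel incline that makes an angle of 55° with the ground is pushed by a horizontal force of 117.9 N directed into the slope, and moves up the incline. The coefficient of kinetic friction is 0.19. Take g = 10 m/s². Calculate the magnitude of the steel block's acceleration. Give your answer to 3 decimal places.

The horizontal push has components F cos 55° = 117.9 × 0.5736 = 67.627 N up the incline and F sin 55° = 117.9 × 0.8192 = 96.584 N pressing into the surface.
The normal force is therefore N = mg cos 55° + F sin 55° = 26.959 + 96.584 = 123.543 N, and kinetic friction down the slope is μN = 0.19 × 123.543 = 23.473 N.
Along the incline: F cos 55° − mg sin 55° − μN = ma, so 67.627 − 38.502 − 23.473 = 4.7 a, giving a = 1.2026 m/s².

1.203 m/s²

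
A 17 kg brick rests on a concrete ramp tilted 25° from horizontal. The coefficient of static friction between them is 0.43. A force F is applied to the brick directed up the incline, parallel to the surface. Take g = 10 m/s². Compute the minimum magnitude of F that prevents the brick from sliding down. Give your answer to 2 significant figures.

The normal force is N = mg cos 25° = 154.072 N. With F at its minimum the brick is on the verge of sliding down, so static friction is at its maximum μ_s N = 0.43 × 154.072 = 66.251 N and acts up the slope.
Equilibrium along the incline: F + μ_s N = mg sin 25°, so F = 71.845 − 66.251 = 5.594 N.

5.6 N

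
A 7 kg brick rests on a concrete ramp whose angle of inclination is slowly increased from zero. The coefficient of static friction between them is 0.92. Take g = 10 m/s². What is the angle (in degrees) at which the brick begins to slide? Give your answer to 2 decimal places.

42.61°

At the threshold of sliding, static friction is at its maximum μ_s N and exactly balances the weight component along the incline: mg sin θ = μ_s mg cos θ.
Hence tan θ = μ_s = 0.92, so θ = arctan(0.92) = 42.6141°.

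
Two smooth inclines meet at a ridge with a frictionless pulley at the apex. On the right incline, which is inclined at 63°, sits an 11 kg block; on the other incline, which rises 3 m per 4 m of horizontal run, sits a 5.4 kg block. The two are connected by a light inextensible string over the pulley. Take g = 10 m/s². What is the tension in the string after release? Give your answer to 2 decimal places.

54.00 N

Resolve each weight along its own incline: the 11 kg mass has component 11 × 10 × sin 63° = 98.011 N down its slope, and the 5.4 kg mass has 5.4 × 10 × sin 36.87° = 32.400 N down its slope.
The 11 kg side's 98.011 N exceeds the other side's 32.400 N, so that mass slides down and the 5.4 kg mass slides up. Taking that direction as positive, Newton's second law for the whole system gives 98.011 − 32.400 = (11 + 5.4) a, so a = 65.611 / 16.4 = 4.0007 m/s².
For the 5.4 kg mass (up-slope positive): T − 32.400 = 5.4 × 4.0007, so T = 54.004 N.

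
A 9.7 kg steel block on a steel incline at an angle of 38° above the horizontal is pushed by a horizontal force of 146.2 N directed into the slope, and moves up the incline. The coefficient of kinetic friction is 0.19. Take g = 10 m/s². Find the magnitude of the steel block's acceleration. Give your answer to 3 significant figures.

2.46 m/s²

The horizontal push has components F cos 38° = 146.2 × 0.7880 = 115.206 N up the incline and F sin 38° = 146.2 × 0.6157 = 90.015 N pressing into the surface.
The normal force is therefore N = mg cos 38° + F sin 38° = 76.436 + 90.015 = 166.451 N, and kinetic friction down the slope is μN = 0.19 × 166.451 = 31.626 N.
Along the incline: F cos 38° − mg sin 38° − μN = ma, so 115.206 − 59.723 − 31.626 = 9.7 a, giving a = 2.4595 m/s².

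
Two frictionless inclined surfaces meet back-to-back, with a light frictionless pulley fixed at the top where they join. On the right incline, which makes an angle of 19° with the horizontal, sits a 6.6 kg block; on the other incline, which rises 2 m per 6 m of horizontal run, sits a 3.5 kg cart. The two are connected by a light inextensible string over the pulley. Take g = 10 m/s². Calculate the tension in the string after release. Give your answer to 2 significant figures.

Resolve each weight along its own incline: the 6.6 kg mass has component 6.6 × 10 × sin 19° = 21.487 N down its slope, and the 3.5 kg mass has 3.5 × 10 × sin 18.43° = 11.068 N down its slope.
The 6.6 kg side's 21.487 N exceeds the other side's 11.068 N, so that mass slides down and the 3.5 kg mass slides up. Taking that direction as positive, Newton's second law for the whole system gives 21.487 − 11.068 = (6.6 + 3.5) a, so a = 10.419 / 10.1 = 1.0316 m/s².
For the 3.5 kg mass (up-slope positive): T − 11.068 = 3.5 × 1.0316, so T = 14.679 N.

15 N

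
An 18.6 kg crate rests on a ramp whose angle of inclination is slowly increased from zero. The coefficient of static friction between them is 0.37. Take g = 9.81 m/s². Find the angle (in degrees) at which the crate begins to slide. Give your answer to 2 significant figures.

20°

At the threshold of sliding, static friction is at its maximum μ_s N and exactly balances the weight component along the incline: mg sin θ = μ_s mg cos θ.
Hence tan θ = μ_s = 0.37, so θ = arctan(0.37) = 20.3045°.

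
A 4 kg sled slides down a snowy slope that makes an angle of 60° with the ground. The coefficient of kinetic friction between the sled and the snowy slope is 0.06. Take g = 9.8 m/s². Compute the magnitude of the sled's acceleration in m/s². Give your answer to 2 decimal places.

8.19 m/s²

Resolving the weight along the incline: the component pulling the sled down the slope is mg sin 60° = 4 × 9.8 × 0.8660 = 33.947 N, and the normal force is N = mg cos 60° = 4 × 9.8 × 0.5000 = 19.600 N.
Kinetic friction acts up the slope with magnitude f = μN = 0.06 × 19.600 = 1.176 N.
Net force along the incline is 33.947 − 1.176 = 32.771 N, so a = 32.771 / 4 = 8.1928 m/s².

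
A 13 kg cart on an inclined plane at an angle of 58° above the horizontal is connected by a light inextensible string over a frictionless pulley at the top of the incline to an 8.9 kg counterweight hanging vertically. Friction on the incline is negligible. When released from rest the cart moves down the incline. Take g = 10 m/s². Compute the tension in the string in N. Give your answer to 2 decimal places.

97.63 N

For the cart on the incline: the weight component along the slope is m₁g sin 58° = 13 × 10 × 0.8480 = 110.240 N and the normal force is N = m₁g cos 58° = 68.890 N.
Newton's second law for the cart (down-slope positive): 110.240 − T = 13 a. For the hanging counterweight (upward positive): T − 8.9 × 10 = 8.9 a.
Adding the two equations eliminates T: 21.240 = 21.9 a, so a = 0.9699 m/s².
Then from the hanging counterweight's equation, T = 8.9 × (10 + 0.9699) = 97.632 N.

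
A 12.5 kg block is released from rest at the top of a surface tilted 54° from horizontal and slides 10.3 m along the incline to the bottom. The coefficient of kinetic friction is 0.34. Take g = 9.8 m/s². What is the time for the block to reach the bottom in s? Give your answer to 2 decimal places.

The weight component along the incline is mg sin 54° = 99.105 N and the normal force is N = mg cos 54° = 72.004 N.
Friction up the slope is f = μN = 0.34 × 72.004 = 24.481 N, so the net downslope force is 99.105 − 24.481 = 74.624 N and a = 74.624 / 12.5 = 5.9699 m/s².
Starting from rest, L = ½at², so t = √(2L/a) = √(2 × 10.3 / 5.9699) = 1.8576 s.

1.86 s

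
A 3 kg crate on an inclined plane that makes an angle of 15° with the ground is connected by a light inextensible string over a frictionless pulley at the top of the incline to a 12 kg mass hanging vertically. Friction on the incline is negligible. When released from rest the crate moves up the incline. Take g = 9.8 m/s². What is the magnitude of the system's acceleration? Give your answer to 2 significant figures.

7.3 m/s²

For the crate on the incline: the weight component along the slope is m₁g sin 15° = 3 × 9.8 × 0.2588 = 7.609 N and the normal force is N = m₁g cos 15° = 28.398 N.
Newton's second law for the crate (up-slope positive): T − 7.609 = 3 a. For the hanging mass (downward positive): 12 × 9.8 − T = 12 a.
Adding the two equations eliminates T: 109.991 = 15 a, so a = 7.3327 m/s².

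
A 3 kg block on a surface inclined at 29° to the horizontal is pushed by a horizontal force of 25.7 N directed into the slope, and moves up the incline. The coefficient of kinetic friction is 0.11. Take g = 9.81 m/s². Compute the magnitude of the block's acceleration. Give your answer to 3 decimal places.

The horizontal push has components F cos 29° = 25.7 × 0.8746 = 22.477 N up the incline and F sin 29° = 25.7 × 0.4848 = 12.459 N pressing into the surface.
The normal force is therefore N = mg cos 29° + F sin 29° = 25.739 + 12.459 = 38.198 N, and kinetic friction down the slope is μN = 0.11 × 38.198 = 4.202 N.
Along the incline: F cos 29° − mg sin 29° − μN = ma, so 22.477 − 14.268 − 4.202 = 3 a, giving a = 1.3357 m/s².

1.336 m/s²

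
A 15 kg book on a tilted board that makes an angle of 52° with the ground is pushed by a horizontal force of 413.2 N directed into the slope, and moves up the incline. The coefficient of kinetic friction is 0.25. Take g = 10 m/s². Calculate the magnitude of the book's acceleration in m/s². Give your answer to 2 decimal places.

The horizontal push has components F cos 52° = 413.2 × 0.6157 = 254.407 N up the incline and F sin 52° = 413.2 × 0.7880 = 325.602 N pressing into the surface.
The normal force is therefore N = mg cos 52° + F sin 52° = 92.355 + 325.602 = 417.957 N, and kinetic friction down the slope is μN = 0.25 × 417.957 = 104.489 N.
Along the incline: F cos 52° − mg sin 52° − μN = ma, so 254.407 − 118.200 − 104.489 = 15 a, giving a = 2.1145 m/s².

2.11 m/s²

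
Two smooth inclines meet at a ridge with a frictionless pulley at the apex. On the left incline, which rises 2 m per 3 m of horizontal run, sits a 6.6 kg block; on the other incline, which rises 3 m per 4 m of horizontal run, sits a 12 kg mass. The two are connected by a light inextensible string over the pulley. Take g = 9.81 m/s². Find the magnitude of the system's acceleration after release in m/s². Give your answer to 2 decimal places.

1.87 m/s²

Resolve each weight along its own incline: the 6.6 kg mass has component 6.6 × 9.81 × sin 33.69° = 35.915 N down its slope, and the 12 kg mass has 12 × 9.81 × sin 36.87° = 70.632 N down its slope.
The 12 kg side's 70.632 N exceeds the other side's 35.915 N, so that mass slides down and the 6.6 kg mass slides up. Taking that direction as positive, Newton's second law for the whole system gives 70.632 − 35.915 = (6.6 + 12) a, so a = 34.717 / 18.6 = 1.8665 m/s².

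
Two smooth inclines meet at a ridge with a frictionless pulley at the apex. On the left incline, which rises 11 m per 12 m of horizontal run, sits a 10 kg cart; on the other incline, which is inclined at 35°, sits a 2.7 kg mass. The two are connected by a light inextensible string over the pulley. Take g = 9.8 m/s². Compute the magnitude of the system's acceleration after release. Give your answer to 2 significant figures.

Resolve each weight along its own incline: the 10 kg mass has component 10 × 9.8 × sin 42.51° = 66.221 N down its slope, and the 2.7 kg mass has 2.7 × 9.8 × sin 35° = 15.177 N down its slope.
The 10 kg side's 66.221 N exceeds the other side's 15.177 N, so that mass slides down and the 2.7 kg mass slides up. Taking that direction as positive, Newton's second law for the whole system gives 66.221 − 15.177 = (10 + 2.7) a, so a = 51.044 / 12.7 = 4.0192 m/s².

4.0 m/s²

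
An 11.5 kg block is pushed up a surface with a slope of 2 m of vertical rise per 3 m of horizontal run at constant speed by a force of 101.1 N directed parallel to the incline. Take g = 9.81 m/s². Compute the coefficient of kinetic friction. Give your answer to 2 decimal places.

At constant speed ΣF = 0 along the incline. The applied 101.1 N acts up the slope; the weight component mg sin 33.69° = 62.579 N and kinetic friction μN both act down the slope.
So 101.1 = 62.579 + μ × 93.868, giving μ = (101.1 − 62.579) / 93.868 = 0.4104.

0.41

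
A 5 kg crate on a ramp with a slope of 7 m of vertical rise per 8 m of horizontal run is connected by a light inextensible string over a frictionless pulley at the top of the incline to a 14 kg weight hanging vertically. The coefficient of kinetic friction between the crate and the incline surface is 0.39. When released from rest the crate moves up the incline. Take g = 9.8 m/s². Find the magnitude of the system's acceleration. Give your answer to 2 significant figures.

For the crate on the incline: the weight component along the slope is m₁g sin 41.19° = 5 × 9.8 × 0.6585 = 32.267 N and the normal force is N = m₁g cos 41.19° = 36.876 N.
Kinetic friction opposes the crate's motion up the incline: f = μN = 0.39 × 36.876 = 14.382 N acting down the slope.
Newton's second law for the crate (up-slope positive): T − 32.267 − 14.382 = 5 a. For the hanging weight (downward positive): 14 × 9.8 − T = 14 a.
Adding the two equations eliminates T: 90.551 = 19 a, so a = 4.7658 m/s².

4.8 m/s²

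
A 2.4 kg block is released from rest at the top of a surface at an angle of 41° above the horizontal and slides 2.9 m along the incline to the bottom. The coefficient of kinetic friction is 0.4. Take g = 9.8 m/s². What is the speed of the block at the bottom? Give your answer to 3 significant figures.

4.49 m/s

The weight component along the incline is mg sin 41° = 15.431 N and the normal force is N = mg cos 41° = 17.751 N.
Friction up the slope is f = μN = 0.4 × 17.751 = 7.100 N, so the net downslope force is 15.431 − 7.100 = 8.331 N and a = 8.331 / 2.4 = 3.4712 m/s².
Starting from rest over a distance of 2.9 m, v² = 2aL = 2 × 3.4712 × 2.9 = 20.1330, so v = 4.4870 m/s.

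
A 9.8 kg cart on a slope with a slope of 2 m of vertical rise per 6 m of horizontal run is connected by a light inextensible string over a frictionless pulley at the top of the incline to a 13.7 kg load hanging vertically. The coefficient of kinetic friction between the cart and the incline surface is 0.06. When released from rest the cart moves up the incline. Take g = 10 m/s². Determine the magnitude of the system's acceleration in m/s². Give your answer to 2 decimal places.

For the cart on the incline: the weight component along the slope is m₁g sin 18.43° = 9.8 × 10 × 0.3162 = 30.988 N and the normal force is N = m₁g cos 18.43° = 92.971 N.
Kinetic friction opposes the cart's motion up the incline: f = μN = 0.06 × 92.971 = 5.578 N acting down the slope.
Newton's second law for the cart (up-slope positive): T − 30.988 − 5.578 = 9.8 a. For the hanging load (downward positive): 13.7 × 10 − T = 13.7 a.
Adding the two equations eliminates T: 100.434 = 23.5 a, so a = 4.2738 m/s².

4.27 m/s²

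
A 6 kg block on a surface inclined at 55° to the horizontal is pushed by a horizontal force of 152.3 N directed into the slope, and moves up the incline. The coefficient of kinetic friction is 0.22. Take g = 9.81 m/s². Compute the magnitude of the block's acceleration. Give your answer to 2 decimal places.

0.71 m/s²

The horizontal push has components F cos 55° = 152.3 × 0.5736 = 87.359 N up the incline and F sin 55° = 152.3 × 0.8192 = 124.764 N pressing into the surface.
The normal force is therefore N = mg cos 55° + F sin 55° = 33.762 + 124.764 = 158.526 N, and kinetic friction down the slope is μN = 0.22 × 158.526 = 34.876 N.
Along the incline: F cos 55° − mg sin 55° − μN = ma, so 87.359 − 48.218 − 34.876 = 6 a, giving a = 0.7108 m/s².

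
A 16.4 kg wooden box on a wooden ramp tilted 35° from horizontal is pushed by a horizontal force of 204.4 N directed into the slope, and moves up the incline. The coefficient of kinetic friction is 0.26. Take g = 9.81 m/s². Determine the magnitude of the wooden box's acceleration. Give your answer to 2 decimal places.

The horizontal push has components F cos 35° = 204.4 × 0.8192 = 167.444 N up the incline and F sin 35° = 204.4 × 0.5736 = 117.244 N pressing into the surface.
The normal force is therefore N = mg cos 35° + F sin 35° = 131.796 + 117.244 = 249.040 N, and kinetic friction down the slope is μN = 0.26 × 249.040 = 64.750 N.
Along the incline: F cos 35° − mg sin 35° − μN = ma, so 167.444 − 92.283 − 64.750 = 16.4 a, giving a = 0.6348 m/s².

0.63 m/s²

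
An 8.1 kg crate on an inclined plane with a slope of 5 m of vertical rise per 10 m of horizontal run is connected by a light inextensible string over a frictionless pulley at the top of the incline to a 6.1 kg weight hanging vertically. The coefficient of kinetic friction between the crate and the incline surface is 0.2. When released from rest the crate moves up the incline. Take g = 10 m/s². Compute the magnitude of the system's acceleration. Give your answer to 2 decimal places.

0.72 m/s²

For the crate on the incline: the weight component along the slope is m₁g sin 26.57° = 8.1 × 10 × 0.4472 = 36.223 N and the normal force is N = m₁g cos 26.57° = 72.449 N.
Kinetic friction opposes the crate's motion up the incline: f = μN = 0.2 × 72.449 = 14.490 N acting down the slope.
Newton's second law for the crate (up-slope positive): T − 36.223 − 14.490 = 8.1 a. For the hanging weight (downward positive): 6.1 × 10 − T = 6.1 a.
Adding the two equations eliminates T: 10.287 = 14.2 a, so a = 0.7244 m/s².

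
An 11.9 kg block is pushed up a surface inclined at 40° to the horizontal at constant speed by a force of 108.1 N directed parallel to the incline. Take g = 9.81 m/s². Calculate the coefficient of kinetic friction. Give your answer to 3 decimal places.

At constant speed ΣF = 0 along the incline. The applied 108.1 N acts up the slope; the weight component mg sin 40° = 75.038 N and kinetic friction μN both act down the slope.
So 108.1 = 75.038 + μ × 89.427, giving μ = (108.1 − 75.038) / 89.427 = 0.3697.

0.370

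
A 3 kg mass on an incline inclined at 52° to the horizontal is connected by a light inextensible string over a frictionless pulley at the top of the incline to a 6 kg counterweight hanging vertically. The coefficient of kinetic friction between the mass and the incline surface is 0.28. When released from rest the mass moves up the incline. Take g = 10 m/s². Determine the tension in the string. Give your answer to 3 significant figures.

39.2 N

For the mass on the incline: the weight component along the slope is m₁g sin 52° = 3 × 10 × 0.7880 = 23.640 N and the normal force is N = m₁g cos 52° = 18.470 N.
Kinetic friction opposes the mass's motion up the incline: f = μN = 0.28 × 18.470 = 5.172 N acting down the slope.
Newton's second law for the mass (up-slope positive): T − 23.640 − 5.172 = 3 a. For the hanging counterweight (downward positive): 6 × 10 − T = 6 a.
Adding the two equations eliminates T: 31.188 = 9 a, so a = 3.4653 m/s².
Then from the hanging counterweight's equation, T = 6 × (10 − 3.4653) = 39.208 N.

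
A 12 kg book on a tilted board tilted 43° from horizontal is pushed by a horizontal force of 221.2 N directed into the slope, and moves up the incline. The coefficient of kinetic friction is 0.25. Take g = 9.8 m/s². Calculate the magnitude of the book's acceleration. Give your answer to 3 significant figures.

The horizontal push has components F cos 43° = 221.2 × 0.7314 = 161.786 N up the incline and F sin 43° = 221.2 × 0.6820 = 150.858 N pressing into the surface.
The normal force is therefore N = mg cos 43° + F sin 43° = 86.013 + 150.858 = 236.871 N, and kinetic friction down the slope is μN = 0.25 × 236.871 = 59.218 N.
Along the incline: F cos 43° − mg sin 43° − μN = ma, so 161.786 − 80.203 − 59.218 = 12 a, giving a = 1.8637 m/s².

1.86 m/s²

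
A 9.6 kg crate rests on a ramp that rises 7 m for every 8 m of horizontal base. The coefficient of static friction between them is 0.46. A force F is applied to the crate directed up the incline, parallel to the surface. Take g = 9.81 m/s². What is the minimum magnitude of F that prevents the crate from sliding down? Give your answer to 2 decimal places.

29.41 N

The normal force is N = mg cos 41.19° = 70.875 N. With F at its minimum the crate is on the verge of sliding down, so static friction is at its maximum μ_s N = 0.46 × 70.875 = 32.602 N and acts up the slope.
Equilibrium along the incline: F + μ_s N = mg sin 41.19°, so F = 62.015 − 32.602 = 29.413 N.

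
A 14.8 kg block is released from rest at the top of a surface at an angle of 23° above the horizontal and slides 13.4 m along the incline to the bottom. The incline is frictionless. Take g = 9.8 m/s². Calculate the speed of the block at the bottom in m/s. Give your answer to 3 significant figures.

10.1 m/s

The weight component along the incline is mg sin 23° = 56.672 N and the normal force is N = mg cos 23° = 133.510 N.
With no friction, a = g sin 23° = 3.8292 m/s².
Starting from rest over a distance of 13.4 m, v² = 2aL = 2 × 3.8292 × 13.4 = 102.6226, so v = 10.1303 m/s.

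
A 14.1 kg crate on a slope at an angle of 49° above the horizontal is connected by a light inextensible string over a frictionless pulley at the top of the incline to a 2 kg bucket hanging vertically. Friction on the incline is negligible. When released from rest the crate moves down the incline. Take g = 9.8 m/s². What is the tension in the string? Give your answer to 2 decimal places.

30.12 N

For the crate on the incline: the weight component along the slope is m₁g sin 49° = 14.1 × 9.8 × 0.7547 = 104.284 N and the normal force is N = m₁g cos 49° = 90.654 N.
Newton's second law for the crate (down-slope positive): 104.284 − T = 14.1 a. For the hanging bucket (upward positive): T − 2 × 9.8 = 2 a.
Adding the two equations eliminates T: 84.684 = 16.1 a, so a = 5.2599 m/s².
Then from the hanging bucket's equation, T = 2 × (9.8 + 5.2599) = 30.120 N.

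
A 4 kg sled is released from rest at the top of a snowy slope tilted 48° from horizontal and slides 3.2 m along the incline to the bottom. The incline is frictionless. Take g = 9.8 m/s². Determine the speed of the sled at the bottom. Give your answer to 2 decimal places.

The weight component along the incline is mg sin 48° = 29.131 N and the normal force is N = mg cos 48° = 26.230 N.
With no friction, a = g sin 48° = 7.2828 m/s².
Starting from rest over a distance of 3.2 m, v² = 2aL = 2 × 7.2828 × 3.2 = 46.6099, so v = 6.8271 m/s.

6.83 m/s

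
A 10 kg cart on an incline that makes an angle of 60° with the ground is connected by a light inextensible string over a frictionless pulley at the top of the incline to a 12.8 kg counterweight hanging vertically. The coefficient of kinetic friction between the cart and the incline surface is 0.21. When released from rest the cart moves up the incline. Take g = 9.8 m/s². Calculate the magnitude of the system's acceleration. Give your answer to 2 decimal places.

For the cart on the incline: the weight component along the slope is m₁g sin 60° = 10 × 9.8 × 0.8660 = 84.868 N and the normal force is N = m₁g cos 60° = 49.000 N.
Kinetic friction opposes the cart's motion up the incline: f = μN = 0.21 × 49.000 = 10.290 N acting down the slope.
Newton's second law for the cart (up-slope positive): T − 84.868 − 10.290 = 10 a. For the hanging counterweight (downward positive): 12.8 × 9.8 − T = 12.8 a.
Adding the two equations eliminates T: 30.282 = 22.8 a, so a = 1.3282 m/s².

1.33 m/s²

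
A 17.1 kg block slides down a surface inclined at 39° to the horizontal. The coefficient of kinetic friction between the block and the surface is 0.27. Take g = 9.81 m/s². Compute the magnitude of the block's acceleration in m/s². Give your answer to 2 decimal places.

4.12 m/s²

Resolving the weight along the incline: the component pulling the block down the slope is mg sin 39° = 17.1 × 9.81 × 0.6293 = 105.566 N, and the normal force is N = mg cos 39° = 17.1 × 9.81 × 0.7771 = 130.359 N.
Kinetic friction acts up the slope with magnitude f = μN = 0.27 × 130.359 = 35.197 N.
Net force along the incline is 105.566 − 35.197 = 70.369 N, so a = 70.369 / 17.1 = 4.1151 m/s².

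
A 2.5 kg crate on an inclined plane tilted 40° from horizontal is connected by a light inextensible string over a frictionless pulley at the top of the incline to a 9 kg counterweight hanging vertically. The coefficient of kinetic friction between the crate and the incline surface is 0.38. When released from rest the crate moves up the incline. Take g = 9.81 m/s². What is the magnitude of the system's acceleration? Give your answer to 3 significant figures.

For the crate on the incline: the weight component along the slope is m₁g sin 40° = 2.5 × 9.81 × 0.6428 = 15.765 N and the normal force is N = m₁g cos 40° = 18.787 N.
Kinetic friction opposes the crate's motion up the incline: f = μN = 0.38 × 18.787 = 7.139 N acting down the slope.
Newton's second law for the crate (up-slope positive): T − 15.765 − 7.139 = 2.5 a. For the hanging counterweight (downward positive): 9 × 9.81 − T = 9 a.
Adding the two equations eliminates T: 65.386 = 11.5 a, so a = 5.6857 m/s².

5.69 m/s²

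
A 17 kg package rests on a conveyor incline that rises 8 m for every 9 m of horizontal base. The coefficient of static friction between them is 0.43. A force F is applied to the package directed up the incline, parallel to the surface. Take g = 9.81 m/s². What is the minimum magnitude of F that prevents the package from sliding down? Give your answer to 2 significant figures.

The normal force is N = mg cos 41.63° = 124.645 N. With F at its minimum the package is on the verge of sliding down, so static friction is at its maximum μ_s N = 0.43 × 124.645 = 53.597 N and acts up the slope.
Equilibrium along the incline: F + μ_s N = mg sin 41.63°, so F = 110.796 − 53.597 = 57.199 N.

57 N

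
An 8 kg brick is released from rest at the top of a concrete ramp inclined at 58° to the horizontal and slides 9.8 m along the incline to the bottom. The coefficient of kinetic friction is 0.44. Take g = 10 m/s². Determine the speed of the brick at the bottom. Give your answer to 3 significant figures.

11.0 m/s

The weight component along the incline is mg sin 58° = 67.844 N and the normal force is N = mg cos 58° = 42.394 N.
Friction up the slope is f = μN = 0.44 × 42.394 = 18.653 N, so the net downslope force is 67.844 − 18.653 = 49.191 N and a = 49.191 / 8 = 6.1489 m/s².
Starting from rest over a distance of 9.8 m, v² = 2aL = 2 × 6.1489 × 9.8 = 120.5184, so v = 10.9781 m/s.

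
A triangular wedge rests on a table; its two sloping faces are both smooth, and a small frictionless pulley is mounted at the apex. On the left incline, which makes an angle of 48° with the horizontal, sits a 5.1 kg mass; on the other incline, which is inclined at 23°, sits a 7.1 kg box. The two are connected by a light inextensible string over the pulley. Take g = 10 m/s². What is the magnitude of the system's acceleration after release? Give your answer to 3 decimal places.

Resolve each weight along its own incline: the 5.1 kg mass has component 5.1 × 10 × sin 48° = 37.900 N down its slope, and the 7.1 kg mass has 7.1 × 10 × sin 23° = 27.742 N down its slope.
The 5.1 kg side's 37.900 N exceeds the other side's 27.742 N, so that mass slides down and the 7.1 kg mass slides up. Taking that direction as positive, Newton's second law for the whole system gives 37.900 − 27.742 = (5.1 + 7.1) a, so a = 10.158 / 12.2 = 0.8326 m/s².

0.833 m/s²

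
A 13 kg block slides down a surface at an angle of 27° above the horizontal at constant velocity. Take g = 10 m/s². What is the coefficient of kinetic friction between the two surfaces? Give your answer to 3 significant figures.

0.510

At constant velocity the net force along the incline is zero: mg sin 27° = μ mg cos 27°.
So μ = tan 27° = 0.4540 / 0.8910 = 0.5095.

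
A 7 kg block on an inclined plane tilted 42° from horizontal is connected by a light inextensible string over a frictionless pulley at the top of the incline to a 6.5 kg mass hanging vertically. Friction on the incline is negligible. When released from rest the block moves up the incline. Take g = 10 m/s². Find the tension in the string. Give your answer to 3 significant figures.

For the block on the incline: the weight component along the slope is m₁g sin 42° = 7 × 10 × 0.6691 = 46.837 N and the normal force is N = m₁g cos 42° = 52.020 N.
Newton's second law for the block (up-slope positive): T − 46.837 = 7 a. For the hanging mass (downward positive): 6.5 × 10 − T = 6.5 a.
Adding the two equations eliminates T: 18.163 = 13.5 a, so a = 1.3454 m/s².
Then from the hanging mass's equation, T = 6.5 × (10 − 1.3454) = 56.255 N.

56.3 N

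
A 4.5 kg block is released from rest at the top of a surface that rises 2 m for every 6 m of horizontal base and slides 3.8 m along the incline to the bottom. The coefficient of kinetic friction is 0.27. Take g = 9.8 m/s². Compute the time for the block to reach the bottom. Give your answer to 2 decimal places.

The weight component along the incline is mg sin 18.43° = 13.946 N and the normal force is N = mg cos 18.43° = 41.837 N.
Friction up the slope is f = μN = 0.27 × 41.837 = 11.296 N, so the net downslope force is 13.946 − 11.296 = 2.650 N and a = 2.650 / 4.5 = 0.5889 m/s².
Starting from rest, L = ½at², so t = √(2L/a) = √(2 × 3.8 / 0.5889) = 3.5924 s.

3.59 s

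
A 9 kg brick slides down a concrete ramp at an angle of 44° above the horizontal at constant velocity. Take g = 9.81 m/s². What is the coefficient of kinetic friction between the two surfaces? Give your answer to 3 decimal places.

At constant velocity the net force along the incline is zero: mg sin 44° = μ mg cos 44°.
So μ = tan 44° = 0.6947 / 0.7193 = 0.9658.

0.966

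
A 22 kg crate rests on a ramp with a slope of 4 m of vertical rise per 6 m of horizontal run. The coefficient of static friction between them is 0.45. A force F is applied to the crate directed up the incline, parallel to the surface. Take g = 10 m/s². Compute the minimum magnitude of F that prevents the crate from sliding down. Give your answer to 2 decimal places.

The normal force is N = mg cos 33.69° = 183.051 N. With F at its minimum the crate is on the verge of sliding down, so static friction is at its maximum μ_s N = 0.45 × 183.051 = 82.373 N and acts up the slope.
Equilibrium along the incline: F + μ_s N = mg sin 33.69°, so F = 122.034 − 82.373 = 39.661 N.

39.66 N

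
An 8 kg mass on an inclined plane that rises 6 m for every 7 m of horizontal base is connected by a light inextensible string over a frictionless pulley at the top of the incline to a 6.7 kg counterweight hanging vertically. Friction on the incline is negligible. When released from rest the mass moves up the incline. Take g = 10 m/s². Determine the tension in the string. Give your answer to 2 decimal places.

60.19 N

For the mass on the incline: the weight component along the slope is m₁g sin 40.60° = 8 × 10 × 0.6508 = 52.064 N and the normal force is N = m₁g cos 40.60° = 60.741 N.
Newton's second law for the mass (up-slope positive): T − 52.064 = 8 a. For the hanging counterweight (downward positive): 6.7 × 10 − T = 6.7 a.
Adding the two equations eliminates T: 14.936 = 14.7 a, so a = 1.0161 m/s².
Then from the hanging counterweight's equation, T = 6.7 × (10 − 1.0161) = 60.192 N.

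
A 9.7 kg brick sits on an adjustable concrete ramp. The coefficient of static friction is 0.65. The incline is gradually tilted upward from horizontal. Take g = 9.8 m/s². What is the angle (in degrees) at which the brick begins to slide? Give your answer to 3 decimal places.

At the threshold of sliding, static friction is at its maximum μ_s N and exactly balances the weight component along the incline: mg sin θ = μ_s mg cos θ.
Hence tan θ = μ_s = 0.65, so θ = arctan(0.65) = 33.0239°.

33.024°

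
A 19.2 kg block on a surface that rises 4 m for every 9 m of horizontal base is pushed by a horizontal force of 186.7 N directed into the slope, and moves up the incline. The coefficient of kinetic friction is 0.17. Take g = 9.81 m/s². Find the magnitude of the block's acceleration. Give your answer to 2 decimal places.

2.71 m/s²

The horizontal push has components F cos 23.96° = 186.7 × 0.9138 = 170.606 N up the incline and F sin 23.96° = 186.7 × 0.4061 = 75.819 N pressing into the surface.
The normal force is therefore N = mg cos 23.96° + F sin 23.96° = 172.116 + 75.819 = 247.935 N, and kinetic friction down the slope is μN = 0.17 × 247.935 = 42.149 N.
Along the incline: F cos 23.96° − mg sin 23.96° − μN = ma, so 170.606 − 76.490 − 42.149 = 19.2 a, giving a = 2.7066 m/s².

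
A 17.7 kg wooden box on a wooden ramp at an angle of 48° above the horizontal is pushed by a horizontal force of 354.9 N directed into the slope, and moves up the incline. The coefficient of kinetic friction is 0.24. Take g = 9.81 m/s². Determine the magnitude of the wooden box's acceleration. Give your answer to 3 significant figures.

The horizontal push has components F cos 48° = 354.9 × 0.6691 = 237.464 N up the incline and F sin 48° = 354.9 × 0.7431 = 263.726 N pressing into the surface.
The normal force is therefore N = mg cos 48° + F sin 48° = 116.181 + 263.726 = 379.907 N, and kinetic friction down the slope is μN = 0.24 × 379.907 = 91.178 N.
Along the incline: F cos 48° − mg sin 48° − μN = ma, so 237.464 − 129.030 − 91.178 = 17.7 a, giving a = 0.9749 m/s².

0.975 m/s²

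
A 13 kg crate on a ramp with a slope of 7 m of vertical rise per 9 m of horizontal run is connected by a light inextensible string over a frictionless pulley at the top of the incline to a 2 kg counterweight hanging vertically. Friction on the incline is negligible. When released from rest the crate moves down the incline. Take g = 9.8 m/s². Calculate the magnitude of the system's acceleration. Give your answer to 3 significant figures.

3.91 m/s²

For the crate on the incline: the weight component along the slope is m₁g sin 37.87° = 13 × 9.8 × 0.6139 = 78.211 N and the normal force is N = m₁g cos 37.87° = 100.563 N.
Newton's second law for the crate (down-slope positive): 78.211 − T = 13 a. For the hanging counterweight (upward positive): T − 2 × 9.8 = 2 a.
Adding the two equations eliminates T: 58.611 = 15 a, so a = 3.9074 m/s².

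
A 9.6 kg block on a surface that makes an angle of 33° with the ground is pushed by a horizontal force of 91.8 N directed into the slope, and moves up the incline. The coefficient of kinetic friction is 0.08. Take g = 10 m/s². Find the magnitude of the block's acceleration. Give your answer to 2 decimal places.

1.49 m/s²

The horizontal push has components F cos 33° = 91.8 × 0.8387 = 76.993 N up the incline and F sin 33° = 91.8 × 0.5446 = 49.994 N pressing into the surface.
The normal force is therefore N = mg cos 33° + F sin 33° = 80.515 + 49.994 = 130.509 N, and kinetic friction down the slope is μN = 0.08 × 130.509 = 10.441 N.
Along the incline: F cos 33° − mg sin 33° − μN = ma, so 76.993 − 52.282 − 10.441 = 9.6 a, giving a = 1.4865 m/s².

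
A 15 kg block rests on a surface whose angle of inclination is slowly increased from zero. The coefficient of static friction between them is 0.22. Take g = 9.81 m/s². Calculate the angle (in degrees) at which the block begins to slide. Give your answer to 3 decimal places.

At the threshold of sliding, static friction is at its maximum μ_s N and exactly balances the weight component along the incline: mg sin θ = μ_s mg cos θ.
Hence tan θ = μ_s = 0.22, so θ = arctan(0.22) = 12.4074°.

12.407°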